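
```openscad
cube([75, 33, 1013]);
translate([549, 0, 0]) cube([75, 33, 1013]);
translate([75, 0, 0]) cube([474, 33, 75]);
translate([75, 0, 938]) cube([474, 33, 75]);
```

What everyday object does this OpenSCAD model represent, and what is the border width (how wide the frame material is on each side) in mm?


A picture frame. The border width is 75 mm.

Four thin pieces enclosing a rectangular opening — a picture frame. The two full-height stiles are 1013 mm tall; the top rail sits at z = 938 and is 75 mm tall, so the border above the opening is 1013 − 938 = 75 mm, matching the stile x-width.


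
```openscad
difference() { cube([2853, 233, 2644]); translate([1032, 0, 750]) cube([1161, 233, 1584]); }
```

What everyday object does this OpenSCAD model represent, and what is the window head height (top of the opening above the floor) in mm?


A wall with a window opening. The window head height is 2334 mm.

A wall with a rectangular opening subtracted — a window. Sill at z = 750, opening 1584 mm tall, so the head is at 750 + 1584 = 2334 mm.


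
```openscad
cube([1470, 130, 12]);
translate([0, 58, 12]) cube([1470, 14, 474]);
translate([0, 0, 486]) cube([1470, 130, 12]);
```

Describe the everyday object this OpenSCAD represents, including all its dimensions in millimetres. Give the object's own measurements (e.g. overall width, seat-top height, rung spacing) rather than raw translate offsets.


An I-beam lying along x, 1470 mm long. Overall section height 498 mm. Two flanges 130 mm wide (y) and 12 mm thick, one on the floor and one at the top; a web 14 mm thick runs between them, centred on the flange width.


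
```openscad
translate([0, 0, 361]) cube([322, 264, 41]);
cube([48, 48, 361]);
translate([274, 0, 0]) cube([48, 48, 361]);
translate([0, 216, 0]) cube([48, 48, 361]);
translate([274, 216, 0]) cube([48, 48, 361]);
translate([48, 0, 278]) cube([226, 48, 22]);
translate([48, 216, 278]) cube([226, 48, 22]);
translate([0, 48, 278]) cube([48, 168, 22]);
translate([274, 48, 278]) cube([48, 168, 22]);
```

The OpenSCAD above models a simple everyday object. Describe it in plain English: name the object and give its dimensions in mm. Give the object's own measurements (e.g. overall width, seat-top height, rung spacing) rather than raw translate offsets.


A four-legged stool. The seat is a 322×264×41 mm slab whose top surface is at z = 402 mm; four square legs, each 48×48 mm in cross-section, run from the floor (z = 0) to the underside of the seat, each flush with a corner of the seat. Four stretchers, 48 mm wide and 22 mm tall, connect adjacent legs with their undersides at z = 278 mm, each running between the inner faces of the legs it joins and aligned with the legs' outer faces on the other axis.


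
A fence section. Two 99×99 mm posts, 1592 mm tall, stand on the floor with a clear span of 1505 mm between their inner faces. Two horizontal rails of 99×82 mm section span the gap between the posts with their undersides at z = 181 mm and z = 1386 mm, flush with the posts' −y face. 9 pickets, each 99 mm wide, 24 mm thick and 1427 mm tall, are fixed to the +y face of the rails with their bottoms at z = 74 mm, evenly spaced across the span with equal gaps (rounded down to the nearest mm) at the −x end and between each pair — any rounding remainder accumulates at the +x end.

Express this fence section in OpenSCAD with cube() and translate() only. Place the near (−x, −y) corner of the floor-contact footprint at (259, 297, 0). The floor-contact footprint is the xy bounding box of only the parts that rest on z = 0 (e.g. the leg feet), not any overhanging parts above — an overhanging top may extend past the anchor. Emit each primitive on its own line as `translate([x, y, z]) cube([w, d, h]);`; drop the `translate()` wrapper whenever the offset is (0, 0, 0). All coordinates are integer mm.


translate([259, 297, 0]) cube([99, 99, 1592]);
translate([1863, 297, 0]) cube([99, 99, 1592]);
translate([358, 297, 181]) cube([1505, 99, 82]);
translate([358, 297, 1386]) cube([1505, 99, 82]);
translate([419, 396, 74]) cube([99, 24, 1427]);
translate([579, 396, 74]) cube([99, 24, 1427]);
translate([739, 396, 74]) cube([99, 24, 1427]);
translate([899, 396, 74]) cube([99, 24, 1427]);
translate([1059, 396, 74]) cube([99, 24, 1427]);
translate([1219, 396, 74]) cube([99, 24, 1427]);
translate([1379, 396, 74]) cube([99, 24, 1427]);
translate([1539, 396, 74]) cube([99, 24, 1427]);
translate([1699, 396, 74]) cube([99, 24, 1427]);


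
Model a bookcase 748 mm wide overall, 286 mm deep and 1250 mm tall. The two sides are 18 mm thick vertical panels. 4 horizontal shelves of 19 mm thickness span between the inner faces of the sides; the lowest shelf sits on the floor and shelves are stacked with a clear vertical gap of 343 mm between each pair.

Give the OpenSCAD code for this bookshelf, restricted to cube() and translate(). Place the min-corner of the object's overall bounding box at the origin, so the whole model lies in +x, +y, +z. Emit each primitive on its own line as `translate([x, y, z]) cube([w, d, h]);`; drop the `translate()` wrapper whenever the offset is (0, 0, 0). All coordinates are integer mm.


cube([18, 286, 1250]);
translate([730, 0, 0]) cube([18, 286, 1250]);
translate([18, 0, 0]) cube([712, 286, 19]);
translate([18, 0, 362]) cube([712, 286, 19]);
translate([18, 0, 724]) cube([712, 286, 19]);
translate([18, 0, 1086]) cube([712, 286, 19]);


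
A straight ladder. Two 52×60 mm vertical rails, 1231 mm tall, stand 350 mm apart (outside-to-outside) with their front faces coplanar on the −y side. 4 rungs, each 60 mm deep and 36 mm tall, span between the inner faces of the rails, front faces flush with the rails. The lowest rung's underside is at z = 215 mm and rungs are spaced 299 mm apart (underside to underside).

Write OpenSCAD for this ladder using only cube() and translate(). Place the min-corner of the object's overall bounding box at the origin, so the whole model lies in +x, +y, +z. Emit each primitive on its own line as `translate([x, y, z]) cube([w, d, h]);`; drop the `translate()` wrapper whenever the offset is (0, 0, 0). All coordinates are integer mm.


// rung span = 350 - 2*52 = 246
// rung[k] z = 215 + k*299
cube([52, 60, 1231]);
translate([298, 0, 0]) cube([52, 60, 1231]);
translate([52, 0, 215]) cube([246, 60, 36]);
translate([52, 0, 514]) cube([246, 60, 36]);
translate([52, 0, 813]) cube([246, 60, 36]);
translate([52, 0, 1112]) cube([246, 60, 36]);


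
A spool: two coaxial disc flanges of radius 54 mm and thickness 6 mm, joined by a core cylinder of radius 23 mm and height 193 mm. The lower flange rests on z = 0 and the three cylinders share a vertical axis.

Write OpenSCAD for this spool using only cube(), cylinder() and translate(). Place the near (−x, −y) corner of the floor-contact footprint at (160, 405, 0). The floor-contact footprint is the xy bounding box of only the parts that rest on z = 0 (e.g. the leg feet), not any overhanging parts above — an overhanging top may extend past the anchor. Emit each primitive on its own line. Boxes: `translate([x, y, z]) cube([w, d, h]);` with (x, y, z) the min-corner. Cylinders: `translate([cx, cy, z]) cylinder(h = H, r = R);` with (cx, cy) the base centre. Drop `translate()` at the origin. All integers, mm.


translate([214, 459, 0]) cylinder(h = 6, r = 54);
translate([214, 459, 6]) cylinder(h = 193, r = 23);
translate([214, 459, 199]) cylinder(h = 6, r = 54);


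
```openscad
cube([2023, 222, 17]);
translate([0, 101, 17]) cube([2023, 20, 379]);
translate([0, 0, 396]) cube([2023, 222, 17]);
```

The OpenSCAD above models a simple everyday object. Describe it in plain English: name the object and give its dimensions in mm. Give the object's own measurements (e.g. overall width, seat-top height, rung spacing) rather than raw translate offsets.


An I-beam lying along x, 2023 mm long. Overall section height 413 mm. Two flanges 222 mm wide (y) and 17 mm thick, one on the floor and one at the top; a web 20 mm thick runs between them, centred on the flange width.


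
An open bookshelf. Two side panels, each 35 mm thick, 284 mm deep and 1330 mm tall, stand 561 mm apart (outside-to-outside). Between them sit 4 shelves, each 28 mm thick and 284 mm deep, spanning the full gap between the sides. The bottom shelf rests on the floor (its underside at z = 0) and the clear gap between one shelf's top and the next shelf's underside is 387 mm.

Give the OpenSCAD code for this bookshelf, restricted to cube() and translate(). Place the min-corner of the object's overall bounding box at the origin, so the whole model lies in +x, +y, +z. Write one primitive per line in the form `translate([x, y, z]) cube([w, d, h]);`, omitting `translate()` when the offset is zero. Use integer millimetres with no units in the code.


cube([35, 284, 1330]);
translate([526, 0, 0]) cube([35, 284, 1330]);
translate([35, 0, 0]) cube([491, 284, 28]);
translate([35, 0, 415]) cube([491, 284, 28]);
translate([35, 0, 830]) cube([491, 284, 28]);
translate([35, 0, 1245]) cube([491, 284, 28]);


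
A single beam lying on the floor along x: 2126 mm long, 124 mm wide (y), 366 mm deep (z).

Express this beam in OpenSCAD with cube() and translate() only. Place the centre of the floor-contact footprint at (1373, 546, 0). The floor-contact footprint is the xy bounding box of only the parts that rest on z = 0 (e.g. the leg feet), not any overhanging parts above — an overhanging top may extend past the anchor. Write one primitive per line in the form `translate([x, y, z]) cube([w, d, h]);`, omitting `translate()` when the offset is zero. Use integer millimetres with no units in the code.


translate([310, 484, 0]) cube([2126, 124, 366]);


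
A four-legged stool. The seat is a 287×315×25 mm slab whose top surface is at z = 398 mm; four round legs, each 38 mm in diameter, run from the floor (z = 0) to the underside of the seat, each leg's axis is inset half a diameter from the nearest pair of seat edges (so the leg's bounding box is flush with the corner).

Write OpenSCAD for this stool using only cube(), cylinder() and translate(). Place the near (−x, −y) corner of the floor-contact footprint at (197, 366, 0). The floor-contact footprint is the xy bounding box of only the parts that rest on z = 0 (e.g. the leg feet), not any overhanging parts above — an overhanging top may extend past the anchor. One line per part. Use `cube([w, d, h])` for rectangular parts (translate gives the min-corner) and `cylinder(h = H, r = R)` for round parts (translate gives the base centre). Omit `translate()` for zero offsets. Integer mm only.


translate([197, 366, 373]) cube([287, 315, 25]);
translate([216, 385, 0]) cylinder(h = 373, r = 19);
translate([465, 385, 0]) cylinder(h = 373, r = 19);
translate([216, 662, 0]) cylinder(h = 373, r = 19);
translate([465, 662, 0]) cylinder(h = 373, r = 19);


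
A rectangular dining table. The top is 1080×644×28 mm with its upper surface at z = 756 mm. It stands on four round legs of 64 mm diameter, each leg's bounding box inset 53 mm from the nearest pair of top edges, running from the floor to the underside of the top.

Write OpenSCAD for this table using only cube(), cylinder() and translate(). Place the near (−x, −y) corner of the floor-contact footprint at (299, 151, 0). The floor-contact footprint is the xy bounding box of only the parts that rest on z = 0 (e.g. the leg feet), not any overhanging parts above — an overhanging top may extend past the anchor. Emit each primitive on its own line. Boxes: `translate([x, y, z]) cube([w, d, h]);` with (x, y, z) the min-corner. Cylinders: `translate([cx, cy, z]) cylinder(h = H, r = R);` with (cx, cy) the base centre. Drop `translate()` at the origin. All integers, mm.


// leg_h = 756 - 28 = 728
translate([246, 98, 728]) cube([1080, 644, 28]);
translate([331, 183, 0]) cylinder(h = 728, r = 32);
translate([1241, 183, 0]) cylinder(h = 728, r = 32);
translate([331, 657, 0]) cylinder(h = 728, r = 32);
translate([1241, 657, 0]) cylinder(h = 728, r = 32);


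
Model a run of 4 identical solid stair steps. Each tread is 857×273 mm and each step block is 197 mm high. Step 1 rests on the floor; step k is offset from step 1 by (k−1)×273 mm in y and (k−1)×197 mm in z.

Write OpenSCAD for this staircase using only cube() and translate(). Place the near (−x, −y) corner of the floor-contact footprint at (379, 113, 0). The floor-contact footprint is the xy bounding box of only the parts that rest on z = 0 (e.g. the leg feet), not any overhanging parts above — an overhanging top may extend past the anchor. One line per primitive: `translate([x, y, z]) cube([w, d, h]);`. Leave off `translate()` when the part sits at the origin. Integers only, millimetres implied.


translate([379, 113, 0]) cube([857, 273, 197]);
translate([379, 386, 197]) cube([857, 273, 197]);
translate([379, 659, 394]) cube([857, 273, 197]);
translate([379, 932, 591]) cube([857, 273, 197]);


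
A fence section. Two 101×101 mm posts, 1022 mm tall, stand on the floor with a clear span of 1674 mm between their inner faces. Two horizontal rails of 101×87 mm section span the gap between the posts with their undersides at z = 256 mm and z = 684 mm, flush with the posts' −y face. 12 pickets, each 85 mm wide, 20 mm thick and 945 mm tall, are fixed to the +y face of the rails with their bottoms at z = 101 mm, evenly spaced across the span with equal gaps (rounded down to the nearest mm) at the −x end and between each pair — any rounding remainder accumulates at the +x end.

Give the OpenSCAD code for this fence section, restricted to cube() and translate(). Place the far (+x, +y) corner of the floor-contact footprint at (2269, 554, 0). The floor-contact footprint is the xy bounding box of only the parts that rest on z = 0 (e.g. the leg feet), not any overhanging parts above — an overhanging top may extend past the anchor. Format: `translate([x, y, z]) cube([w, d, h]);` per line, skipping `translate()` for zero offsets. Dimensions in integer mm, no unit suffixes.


translate([393, 453, 0]) cube([101, 101, 1022]);
translate([2168, 453, 0]) cube([101, 101, 1022]);
translate([494, 453, 256]) cube([1674, 101, 87]);
translate([494, 453, 684]) cube([1674, 101, 87]);
translate([544, 554, 101]) cube([85, 20, 945]);
translate([679, 554, 101]) cube([85, 20, 945]);
translate([814, 554, 101]) cube([85, 20, 945]);
translate([949, 554, 101]) cube([85, 20, 945]);
translate([1084, 554, 101]) cube([85, 20, 945]);
translate([1219, 554, 101]) cube([85, 20, 945]);
translate([1354, 554, 101]) cube([85, 20, 945]);
translate([1489, 554, 101]) cube([85, 20, 945]);
translate([1624, 554, 101]) cube([85, 20, 945]);
translate([1759, 554, 101]) cube([85, 20, 945]);
translate([1894, 554, 101]) cube([85, 20, 945]);
translate([2029, 554, 101]) cube([85, 20, 945]);


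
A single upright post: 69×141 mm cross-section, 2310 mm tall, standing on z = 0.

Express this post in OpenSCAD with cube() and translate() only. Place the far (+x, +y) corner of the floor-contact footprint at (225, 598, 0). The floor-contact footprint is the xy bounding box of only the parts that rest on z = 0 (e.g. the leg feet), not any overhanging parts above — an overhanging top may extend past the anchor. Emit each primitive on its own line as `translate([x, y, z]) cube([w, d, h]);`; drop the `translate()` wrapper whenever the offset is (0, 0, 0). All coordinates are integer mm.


translate([156, 457, 0]) cube([69, 141, 2310]);


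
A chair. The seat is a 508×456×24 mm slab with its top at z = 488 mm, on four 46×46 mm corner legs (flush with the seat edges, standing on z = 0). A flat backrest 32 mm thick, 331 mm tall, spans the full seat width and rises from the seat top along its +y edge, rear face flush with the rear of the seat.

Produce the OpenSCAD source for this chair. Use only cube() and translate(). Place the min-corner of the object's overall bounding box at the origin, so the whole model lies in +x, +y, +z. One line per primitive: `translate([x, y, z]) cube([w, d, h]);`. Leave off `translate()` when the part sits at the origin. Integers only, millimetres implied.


// leg_h = 488 - 24 = 464
translate([0, 0, 464]) cube([508, 456, 24]);
cube([46, 46, 464]);
translate([462, 0, 0]) cube([46, 46, 464]);
translate([0, 410, 0]) cube([46, 46, 464]);
translate([462, 410, 0]) cube([46, 46, 464]);
translate([0, 424, 488]) cube([508, 32, 331]);


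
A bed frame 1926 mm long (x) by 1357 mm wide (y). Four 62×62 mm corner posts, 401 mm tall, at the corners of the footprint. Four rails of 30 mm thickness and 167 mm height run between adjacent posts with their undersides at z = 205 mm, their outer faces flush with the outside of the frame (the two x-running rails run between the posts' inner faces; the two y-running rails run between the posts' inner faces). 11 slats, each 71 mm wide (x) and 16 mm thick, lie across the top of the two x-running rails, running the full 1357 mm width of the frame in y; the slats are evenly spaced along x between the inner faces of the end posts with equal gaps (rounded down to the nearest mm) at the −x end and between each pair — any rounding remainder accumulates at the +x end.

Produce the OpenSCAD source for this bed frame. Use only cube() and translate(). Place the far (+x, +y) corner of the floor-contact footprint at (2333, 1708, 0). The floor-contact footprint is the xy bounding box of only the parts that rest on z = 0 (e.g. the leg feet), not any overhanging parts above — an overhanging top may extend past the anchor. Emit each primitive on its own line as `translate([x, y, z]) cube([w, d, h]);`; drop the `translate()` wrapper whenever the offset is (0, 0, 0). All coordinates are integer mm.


translate([407, 351, 0]) cube([62, 62, 401]);
translate([407, 1646, 0]) cube([62, 62, 401]);
translate([2271, 351, 0]) cube([62, 62, 401]);
translate([2271, 1646, 0]) cube([62, 62, 401]);
translate([469, 351, 205]) cube([1802, 30, 167]);
translate([469, 1678, 205]) cube([1802, 30, 167]);
translate([407, 413, 205]) cube([30, 1233, 167]);
translate([2303, 413, 205]) cube([30, 1233, 167]);
translate([554, 351, 372]) cube([71, 1357, 16]);
translate([710, 351, 372]) cube([71, 1357, 16]);
translate([866, 351, 372]) cube([71, 1357, 16]);
translate([1022, 351, 372]) cube([71, 1357, 16]);
translate([1178, 351, 372]) cube([71, 1357, 16]);
translate([1334, 351, 372]) cube([71, 1357, 16]);
translate([1490, 351, 372]) cube([71, 1357, 16]);
translate([1646, 351, 372]) cube([71, 1357, 16]);
translate([1802, 351, 372]) cube([71, 1357, 16]);
translate([1958, 351, 372]) cube([71, 1357, 16]);
translate([2114, 351, 372]) cube([71, 1357, 16]);


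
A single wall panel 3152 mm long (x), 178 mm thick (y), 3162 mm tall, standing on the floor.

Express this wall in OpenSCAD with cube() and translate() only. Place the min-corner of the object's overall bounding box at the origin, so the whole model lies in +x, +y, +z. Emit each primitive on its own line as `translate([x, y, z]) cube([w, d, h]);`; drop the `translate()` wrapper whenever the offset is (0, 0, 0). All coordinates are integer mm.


cube([3152, 178, 3162]);


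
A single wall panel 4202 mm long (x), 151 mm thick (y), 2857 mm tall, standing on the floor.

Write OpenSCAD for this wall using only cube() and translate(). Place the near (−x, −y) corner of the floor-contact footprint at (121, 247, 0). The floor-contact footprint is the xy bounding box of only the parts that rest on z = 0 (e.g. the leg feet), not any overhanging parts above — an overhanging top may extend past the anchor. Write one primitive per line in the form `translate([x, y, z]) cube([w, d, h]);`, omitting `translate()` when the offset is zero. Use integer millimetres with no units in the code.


translate([121, 247, 0]) cube([4202, 151, 2857]);


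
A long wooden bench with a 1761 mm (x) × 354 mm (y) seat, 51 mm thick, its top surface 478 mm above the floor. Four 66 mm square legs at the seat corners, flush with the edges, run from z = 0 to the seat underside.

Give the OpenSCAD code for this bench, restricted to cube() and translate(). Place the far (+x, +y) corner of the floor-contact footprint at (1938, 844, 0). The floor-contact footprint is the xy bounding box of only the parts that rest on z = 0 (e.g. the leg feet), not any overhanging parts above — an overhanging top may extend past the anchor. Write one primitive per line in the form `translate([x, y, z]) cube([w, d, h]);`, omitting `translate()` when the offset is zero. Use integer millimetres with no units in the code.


translate([177, 490, 427]) cube([1761, 354, 51]);
translate([177, 490, 0]) cube([66, 66, 427]);
translate([177, 778, 0]) cube([66, 66, 427]);
translate([1872, 490, 0]) cube([66, 66, 427]);
translate([1872, 778, 0]) cube([66, 66, 427]);


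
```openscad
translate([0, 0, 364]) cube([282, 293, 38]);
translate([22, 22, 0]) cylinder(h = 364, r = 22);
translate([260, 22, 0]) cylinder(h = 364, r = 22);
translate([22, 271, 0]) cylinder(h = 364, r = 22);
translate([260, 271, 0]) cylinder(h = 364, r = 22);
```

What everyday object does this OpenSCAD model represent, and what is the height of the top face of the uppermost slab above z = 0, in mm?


A stool. The seat height is 402 mm.

A 282×293×38 slab at z = 364 on four corner cylinders — a stool. The seat top is 364 + 38 = 402 mm.


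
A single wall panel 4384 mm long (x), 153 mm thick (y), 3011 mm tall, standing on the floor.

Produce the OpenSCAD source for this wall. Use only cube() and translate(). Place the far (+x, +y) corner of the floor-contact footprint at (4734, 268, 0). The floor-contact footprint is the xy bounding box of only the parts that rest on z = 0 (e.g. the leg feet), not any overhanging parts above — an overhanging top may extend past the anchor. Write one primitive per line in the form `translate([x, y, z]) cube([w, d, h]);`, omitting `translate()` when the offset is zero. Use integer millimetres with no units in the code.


translate([350, 115, 0]) cube([4384, 153, 3011]);


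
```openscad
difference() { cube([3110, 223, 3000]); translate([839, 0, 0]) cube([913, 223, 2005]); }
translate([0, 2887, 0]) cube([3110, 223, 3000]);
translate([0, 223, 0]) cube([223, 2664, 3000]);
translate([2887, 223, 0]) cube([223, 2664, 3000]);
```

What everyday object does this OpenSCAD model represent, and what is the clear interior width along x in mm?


A single room. The interior width is 2664 mm.

Four walls enclosing a rectangle with a door in the front wall — a room. Outside width 3110 minus two 223 mm walls gives 2664 mm.


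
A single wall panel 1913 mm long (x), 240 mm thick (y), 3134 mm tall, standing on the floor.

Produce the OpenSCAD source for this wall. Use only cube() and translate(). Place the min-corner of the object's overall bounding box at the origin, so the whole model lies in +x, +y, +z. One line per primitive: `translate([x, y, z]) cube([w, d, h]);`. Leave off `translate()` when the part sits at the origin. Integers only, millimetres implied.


cube([1913, 240, 3134]);


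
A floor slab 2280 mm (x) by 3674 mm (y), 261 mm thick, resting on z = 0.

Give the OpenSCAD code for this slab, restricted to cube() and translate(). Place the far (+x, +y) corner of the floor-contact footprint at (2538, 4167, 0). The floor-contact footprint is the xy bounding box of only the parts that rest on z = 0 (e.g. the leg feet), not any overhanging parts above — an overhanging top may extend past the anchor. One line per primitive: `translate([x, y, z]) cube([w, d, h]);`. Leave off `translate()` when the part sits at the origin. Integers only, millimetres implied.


translate([258, 493, 0]) cube([2280, 3674, 261]);


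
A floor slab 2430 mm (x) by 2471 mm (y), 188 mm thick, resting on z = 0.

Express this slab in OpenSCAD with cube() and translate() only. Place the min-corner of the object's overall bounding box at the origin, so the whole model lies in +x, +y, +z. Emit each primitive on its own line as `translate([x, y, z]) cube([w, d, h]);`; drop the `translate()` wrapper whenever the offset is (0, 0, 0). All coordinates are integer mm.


cube([2430, 2471, 188]);


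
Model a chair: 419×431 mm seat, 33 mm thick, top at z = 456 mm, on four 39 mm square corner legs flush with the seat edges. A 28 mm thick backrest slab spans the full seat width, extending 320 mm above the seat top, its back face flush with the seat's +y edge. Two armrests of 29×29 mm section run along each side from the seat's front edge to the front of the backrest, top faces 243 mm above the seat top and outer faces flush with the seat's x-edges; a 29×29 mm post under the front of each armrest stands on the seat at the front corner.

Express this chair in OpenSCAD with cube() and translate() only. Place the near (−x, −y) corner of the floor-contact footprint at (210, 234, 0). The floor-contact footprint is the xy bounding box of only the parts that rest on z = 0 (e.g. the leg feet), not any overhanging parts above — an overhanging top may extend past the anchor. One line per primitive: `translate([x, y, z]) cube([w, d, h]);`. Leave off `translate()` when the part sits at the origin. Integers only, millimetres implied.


translate([210, 234, 423]) cube([419, 431, 33]);
translate([210, 234, 0]) cube([39, 39, 423]);
translate([590, 234, 0]) cube([39, 39, 423]);
translate([210, 626, 0]) cube([39, 39, 423]);
translate([590, 626, 0]) cube([39, 39, 423]);
translate([210, 637, 456]) cube([419, 28, 320]);
translate([210, 234, 670]) cube([29, 403, 29]);
translate([600, 234, 670]) cube([29, 403, 29]);
translate([210, 234, 456]) cube([29, 29, 214]);
translate([600, 234, 456]) cube([29, 29, 214]);


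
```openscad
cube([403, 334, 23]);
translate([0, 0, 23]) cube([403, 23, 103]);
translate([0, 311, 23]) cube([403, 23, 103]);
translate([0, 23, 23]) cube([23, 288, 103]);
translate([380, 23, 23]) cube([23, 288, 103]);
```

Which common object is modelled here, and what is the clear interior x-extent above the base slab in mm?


An open box. The internal width is 357 mm.

A 403×334 base slab with four walls standing on it — an open box. The base is 403 mm wide and the walls are 23 mm thick, so the internal width is 403 − 2 × 23 = 357 mm.


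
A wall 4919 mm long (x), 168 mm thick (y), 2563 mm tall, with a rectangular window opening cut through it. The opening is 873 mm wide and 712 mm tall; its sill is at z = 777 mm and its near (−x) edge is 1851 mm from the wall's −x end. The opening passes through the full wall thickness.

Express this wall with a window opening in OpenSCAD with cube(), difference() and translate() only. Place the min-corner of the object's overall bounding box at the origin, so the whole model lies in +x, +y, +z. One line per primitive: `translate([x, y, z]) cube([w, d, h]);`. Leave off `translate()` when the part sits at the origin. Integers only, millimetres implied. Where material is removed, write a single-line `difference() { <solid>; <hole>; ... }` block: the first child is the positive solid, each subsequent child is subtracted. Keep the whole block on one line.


difference() { cube([4919, 168, 2563]); translate([1851, 0, 777]) cube([873, 168, 712]); }


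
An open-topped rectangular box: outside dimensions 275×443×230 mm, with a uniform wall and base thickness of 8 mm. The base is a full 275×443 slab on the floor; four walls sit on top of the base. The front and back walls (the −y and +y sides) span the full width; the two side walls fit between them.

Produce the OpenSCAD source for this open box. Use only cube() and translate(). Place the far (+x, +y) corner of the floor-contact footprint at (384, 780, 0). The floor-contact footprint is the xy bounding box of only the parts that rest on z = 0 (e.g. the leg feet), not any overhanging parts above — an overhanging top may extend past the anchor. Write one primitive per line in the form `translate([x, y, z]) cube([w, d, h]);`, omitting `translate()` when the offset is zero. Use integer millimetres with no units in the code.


translate([109, 337, 0]) cube([275, 443, 8]);
translate([109, 337, 8]) cube([275, 8, 222]);
translate([109, 772, 8]) cube([275, 8, 222]);
translate([109, 345, 8]) cube([8, 427, 222]);
translate([376, 345, 8]) cube([8, 427, 222]);


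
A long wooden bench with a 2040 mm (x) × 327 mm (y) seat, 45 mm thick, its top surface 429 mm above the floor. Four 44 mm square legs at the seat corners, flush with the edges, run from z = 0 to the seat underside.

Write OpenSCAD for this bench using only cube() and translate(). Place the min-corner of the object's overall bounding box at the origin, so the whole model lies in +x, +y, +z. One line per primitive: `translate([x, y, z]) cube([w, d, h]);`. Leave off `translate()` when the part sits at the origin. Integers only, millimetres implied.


translate([0, 0, 384]) cube([2040, 327, 45]);
cube([44, 44, 384]);
translate([0, 283, 0]) cube([44, 44, 384]);
translate([1996, 0, 0]) cube([44, 44, 384]);
translate([1996, 283, 0]) cube([44, 44, 384]);


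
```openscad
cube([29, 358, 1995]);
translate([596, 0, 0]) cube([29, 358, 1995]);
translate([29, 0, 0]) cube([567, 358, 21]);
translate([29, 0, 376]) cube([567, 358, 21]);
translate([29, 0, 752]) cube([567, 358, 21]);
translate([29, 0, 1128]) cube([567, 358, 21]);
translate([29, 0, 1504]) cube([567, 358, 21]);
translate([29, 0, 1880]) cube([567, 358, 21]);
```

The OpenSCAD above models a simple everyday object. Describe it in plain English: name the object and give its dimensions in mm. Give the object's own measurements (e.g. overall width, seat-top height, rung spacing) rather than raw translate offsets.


An open bookshelf. Two side panels, each 29 mm thick, 358 mm deep and 1995 mm tall, stand 625 mm apart (outside-to-outside). Between them sit 6 shelves, each 21 mm thick and 358 mm deep, spanning the full gap between the sides. The bottom shelf rests on the floor (its underside at z = 0) and the clear gap between one shelf's top and the next shelf's underside is 355 mm.


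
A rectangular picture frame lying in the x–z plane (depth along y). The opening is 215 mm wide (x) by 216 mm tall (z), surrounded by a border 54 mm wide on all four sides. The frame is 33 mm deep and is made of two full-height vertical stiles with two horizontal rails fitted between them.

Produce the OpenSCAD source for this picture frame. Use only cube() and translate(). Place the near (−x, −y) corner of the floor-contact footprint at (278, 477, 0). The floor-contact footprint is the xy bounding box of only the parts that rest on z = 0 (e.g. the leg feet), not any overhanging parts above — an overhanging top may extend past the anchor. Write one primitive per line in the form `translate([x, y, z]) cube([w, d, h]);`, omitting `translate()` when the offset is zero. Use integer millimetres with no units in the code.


translate([278, 477, 0]) cube([54, 33, 324]);
translate([547, 477, 0]) cube([54, 33, 324]);
translate([332, 477, 0]) cube([215, 33, 54]);
translate([332, 477, 270]) cube([215, 33, 54]);


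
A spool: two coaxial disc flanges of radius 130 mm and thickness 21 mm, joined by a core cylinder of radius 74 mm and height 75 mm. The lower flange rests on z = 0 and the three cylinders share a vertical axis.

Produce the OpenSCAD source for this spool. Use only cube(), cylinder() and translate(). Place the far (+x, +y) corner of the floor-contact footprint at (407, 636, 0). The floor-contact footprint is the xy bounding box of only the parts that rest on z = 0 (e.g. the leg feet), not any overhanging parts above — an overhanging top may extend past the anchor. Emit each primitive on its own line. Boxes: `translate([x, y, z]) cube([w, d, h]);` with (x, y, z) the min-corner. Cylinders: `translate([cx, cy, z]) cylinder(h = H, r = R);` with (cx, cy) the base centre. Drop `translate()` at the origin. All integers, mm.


translate([277, 506, 0]) cylinder(h = 21, r = 130);
translate([277, 506, 21]) cylinder(h = 75, r = 74);
translate([277, 506, 96]) cylinder(h = 21, r = 130);


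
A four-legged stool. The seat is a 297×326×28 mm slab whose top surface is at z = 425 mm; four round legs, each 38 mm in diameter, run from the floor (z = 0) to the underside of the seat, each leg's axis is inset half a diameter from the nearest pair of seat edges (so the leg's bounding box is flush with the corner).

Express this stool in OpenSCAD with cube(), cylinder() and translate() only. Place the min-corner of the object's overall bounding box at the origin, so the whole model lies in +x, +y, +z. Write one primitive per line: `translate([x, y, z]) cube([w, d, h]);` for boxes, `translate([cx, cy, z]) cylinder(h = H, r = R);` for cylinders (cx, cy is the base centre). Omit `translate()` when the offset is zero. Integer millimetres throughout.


translate([0, 0, 397]) cube([297, 326, 28]);
translate([19, 19, 0]) cylinder(h = 397, r = 19);
translate([278, 19, 0]) cylinder(h = 397, r = 19);
translate([19, 307, 0]) cylinder(h = 397, r = 19);
translate([278, 307, 0]) cylinder(h = 397, r = 19);


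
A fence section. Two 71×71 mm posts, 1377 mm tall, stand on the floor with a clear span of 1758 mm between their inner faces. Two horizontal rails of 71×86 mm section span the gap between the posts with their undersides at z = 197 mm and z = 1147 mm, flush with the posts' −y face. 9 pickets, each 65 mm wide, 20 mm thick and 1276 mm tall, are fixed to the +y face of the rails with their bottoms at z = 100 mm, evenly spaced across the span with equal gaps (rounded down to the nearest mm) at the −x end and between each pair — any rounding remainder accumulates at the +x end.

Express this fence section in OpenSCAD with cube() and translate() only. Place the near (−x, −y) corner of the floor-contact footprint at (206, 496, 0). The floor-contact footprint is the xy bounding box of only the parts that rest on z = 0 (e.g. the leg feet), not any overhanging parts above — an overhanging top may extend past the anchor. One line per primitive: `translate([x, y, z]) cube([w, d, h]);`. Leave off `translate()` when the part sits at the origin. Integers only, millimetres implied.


translate([206, 496, 0]) cube([71, 71, 1377]);
translate([2035, 496, 0]) cube([71, 71, 1377]);
translate([277, 496, 197]) cube([1758, 71, 86]);
translate([277, 496, 1147]) cube([1758, 71, 86]);
translate([394, 567, 100]) cube([65, 20, 1276]);
translate([576, 567, 100]) cube([65, 20, 1276]);
translate([758, 567, 100]) cube([65, 20, 1276]);
translate([940, 567, 100]) cube([65, 20, 1276]);
translate([1122, 567, 100]) cube([65, 20, 1276]);
translate([1304, 567, 100]) cube([65, 20, 1276]);
translate([1486, 567, 100]) cube([65, 20, 1276]);
translate([1668, 567, 100]) cube([65, 20, 1276]);
translate([1850, 567, 100]) cube([65, 20, 1276]);


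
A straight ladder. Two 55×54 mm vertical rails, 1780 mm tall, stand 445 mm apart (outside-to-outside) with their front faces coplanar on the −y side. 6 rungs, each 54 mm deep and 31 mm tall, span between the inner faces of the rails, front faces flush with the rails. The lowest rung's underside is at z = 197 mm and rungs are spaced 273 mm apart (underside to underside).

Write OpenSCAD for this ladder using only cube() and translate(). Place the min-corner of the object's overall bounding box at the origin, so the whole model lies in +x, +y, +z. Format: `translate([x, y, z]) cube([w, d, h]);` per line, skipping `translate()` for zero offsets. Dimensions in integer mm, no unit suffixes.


// rung span = 445 - 2*55 = 335
// rung[k] z = 197 + k*273
cube([55, 54, 1780]);
translate([390, 0, 0]) cube([55, 54, 1780]);
translate([55, 0, 197]) cube([335, 54, 31]);
translate([55, 0, 470]) cube([335, 54, 31]);
translate([55, 0, 743]) cube([335, 54, 31]);
translate([55, 0, 1016]) cube([335, 54, 31]);
translate([55, 0, 1289]) cube([335, 54, 31]);
translate([55, 0, 1562]) cube([335, 54, 31]);


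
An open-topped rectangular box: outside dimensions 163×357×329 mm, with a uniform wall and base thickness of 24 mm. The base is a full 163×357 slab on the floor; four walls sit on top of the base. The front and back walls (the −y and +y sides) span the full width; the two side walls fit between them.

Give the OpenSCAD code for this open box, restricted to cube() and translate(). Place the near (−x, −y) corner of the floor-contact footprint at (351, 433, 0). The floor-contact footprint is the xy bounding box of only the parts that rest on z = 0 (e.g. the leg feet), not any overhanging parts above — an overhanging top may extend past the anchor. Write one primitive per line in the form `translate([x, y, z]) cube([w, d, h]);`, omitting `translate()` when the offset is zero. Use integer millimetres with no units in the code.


translate([351, 433, 0]) cube([163, 357, 24]);
translate([351, 433, 24]) cube([163, 24, 305]);
translate([351, 766, 24]) cube([163, 24, 305]);
translate([351, 457, 24]) cube([24, 309, 305]);
translate([490, 457, 24]) cube([24, 309, 305]);


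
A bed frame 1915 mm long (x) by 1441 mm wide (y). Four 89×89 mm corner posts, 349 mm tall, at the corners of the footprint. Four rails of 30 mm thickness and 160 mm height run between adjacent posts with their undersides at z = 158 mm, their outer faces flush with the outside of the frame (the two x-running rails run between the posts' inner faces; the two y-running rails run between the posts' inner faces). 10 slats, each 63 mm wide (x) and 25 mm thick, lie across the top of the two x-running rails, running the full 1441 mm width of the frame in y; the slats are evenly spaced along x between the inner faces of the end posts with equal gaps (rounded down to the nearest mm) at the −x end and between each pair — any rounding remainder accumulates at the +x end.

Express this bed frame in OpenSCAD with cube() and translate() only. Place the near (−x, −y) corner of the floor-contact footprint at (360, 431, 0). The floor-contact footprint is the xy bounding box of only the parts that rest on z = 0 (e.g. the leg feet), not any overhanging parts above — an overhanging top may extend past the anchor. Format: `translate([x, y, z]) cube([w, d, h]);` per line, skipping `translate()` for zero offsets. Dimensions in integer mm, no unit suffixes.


// slat z = rail_z + rail_h = 158 + 160 = 318
// slat gap = ⌊(1737 − 10·63) / 11⌋ = 100
translate([360, 431, 0]) cube([89, 89, 349]);
translate([360, 1783, 0]) cube([89, 89, 349]);
translate([2186, 431, 0]) cube([89, 89, 349]);
translate([2186, 1783, 0]) cube([89, 89, 349]);
translate([449, 431, 158]) cube([1737, 30, 160]);
translate([449, 1842, 158]) cube([1737, 30, 160]);
translate([360, 520, 158]) cube([30, 1263, 160]);
translate([2245, 520, 158]) cube([30, 1263, 160]);
translate([549, 431, 318]) cube([63, 1441, 25]);
translate([712, 431, 318]) cube([63, 1441, 25]);
translate([875, 431, 318]) cube([63, 1441, 25]);
translate([1038, 431, 318]) cube([63, 1441, 25]);
translate([1201, 431, 318]) cube([63, 1441, 25]);
translate([1364, 431, 318]) cube([63, 1441, 25]);
translate([1527, 431, 318]) cube([63, 1441, 25]);
translate([1690, 431, 318]) cube([63, 1441, 25]);
translate([1853, 431, 318]) cube([63, 1441, 25]);
translate([2016, 431, 318]) cube([63, 1441, 25]);


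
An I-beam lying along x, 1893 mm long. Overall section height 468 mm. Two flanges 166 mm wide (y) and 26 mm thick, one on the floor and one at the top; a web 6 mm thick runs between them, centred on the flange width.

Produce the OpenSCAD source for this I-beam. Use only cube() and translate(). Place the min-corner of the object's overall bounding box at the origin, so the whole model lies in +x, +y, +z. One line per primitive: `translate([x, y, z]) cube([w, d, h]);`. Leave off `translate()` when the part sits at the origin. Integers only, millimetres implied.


cube([1893, 166, 26]);
translate([0, 80, 26]) cube([1893, 6, 416]);
translate([0, 0, 442]) cube([1893, 166, 26]);


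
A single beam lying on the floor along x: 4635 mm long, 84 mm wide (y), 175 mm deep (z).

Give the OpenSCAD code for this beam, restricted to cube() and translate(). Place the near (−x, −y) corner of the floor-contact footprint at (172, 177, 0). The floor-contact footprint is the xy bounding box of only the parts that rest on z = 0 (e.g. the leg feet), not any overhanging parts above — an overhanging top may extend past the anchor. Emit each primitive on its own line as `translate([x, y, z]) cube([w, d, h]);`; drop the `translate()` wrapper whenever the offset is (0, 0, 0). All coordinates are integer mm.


translate([172, 177, 0]) cube([4635, 84, 175]);
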